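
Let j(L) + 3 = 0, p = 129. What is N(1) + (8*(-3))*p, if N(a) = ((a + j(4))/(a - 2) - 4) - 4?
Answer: -3102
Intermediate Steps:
j(L) = -3 (j(L) = -3 + 0 = -3)
N(a) = -8 + (-3 + a)/(-2 + a) (N(a) = ((a - 3)/(a - 2) - 4) - 4 = ((-3 + a)/(-2 + a) - 4) - 4 = (-4 + (-3 + a)/(-2 + a)) - 4 = -8 + (-3 + a)/(-2 + a))
N(1) + (8*(-3))*p = (13 - 7*1)/(-2 + 1) + (8*(-3))*129 = (13 - 7)/(-1) - 24*129 = -1*6 - 3096 = -6 - 3096 = -3102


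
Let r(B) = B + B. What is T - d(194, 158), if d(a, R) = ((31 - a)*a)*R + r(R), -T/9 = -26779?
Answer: 5236971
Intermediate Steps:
T = 241011 (T = -9*(-26779) = 241011)
r(B) = 2*B
d(a, R) = 2*R + R*a*(31 - a) (d(a, R) = ((31 - a)*a)*R + 2*R = (a*(31 - a))*R + 2*R = R*a*(31 - a) + 2*R = 2*R + R*a*(31 - a))
T - d(194, 158) = 241011 - 158*(2 - 1*194² + 31*194) = 241011 - 158*(2 - 1*37636 + 6014) = 241011 - 158*(2 - 37636 + 6014) = 241011 - 158*(-31620) = 241011 - 1*(-4995960) = 241011 + 4995960 = 5236971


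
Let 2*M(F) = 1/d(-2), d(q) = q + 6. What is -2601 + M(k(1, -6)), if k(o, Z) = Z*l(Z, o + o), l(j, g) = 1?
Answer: -20807/8 ≈ -2600.9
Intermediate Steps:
k(o, Z) = Z (k(o, Z) = Z*1 = Z)
d(q) = 6 + q
M(F) = 1/8 (M(F) = 1/(2*(6 - 2)) = (1/2)/4 = (1/2)*(1/4) = 1/8)
-2601 + M(k(1, -6)) = -2601 + 1/8 = -20807/8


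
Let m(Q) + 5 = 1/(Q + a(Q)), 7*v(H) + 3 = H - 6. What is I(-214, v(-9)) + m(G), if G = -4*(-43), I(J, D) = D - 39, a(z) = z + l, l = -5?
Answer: -110507/2373 ≈ -46.568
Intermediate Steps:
v(H) = -9/7 + H/7 (v(H) = -3/7 + (H - 6)/7 = -3/7 + (-6 + H)/7 = -3/7 + (-6/7 + H/7) = -9/7 + H/7)
a(z) = -5 + z (a(z) = z - 5 = -5 + z)
I(J, D) = -39 + D
G = 172
m(Q) = -5 + 1/(-5 + 2*Q) (m(Q) = -5 + 1/(Q + (-5 + Q)) = -5 + 1/(-5 + 2*Q))
I(-214, v(-9)) + m(G) = (-39 + (-9/7 + (⅐)*(-9))) + 2*(13 - 5*172)/(-5 + 2*172) = (-39 + (-9/7 - 9/7)) + 2*(13 - 860)/(-5 + 344) = (-39 - 18/7) + 2*(-847)/339 = -291/7 + 2*(1/339)*(-847) = -291/7 - 1694/339 = -110507/2373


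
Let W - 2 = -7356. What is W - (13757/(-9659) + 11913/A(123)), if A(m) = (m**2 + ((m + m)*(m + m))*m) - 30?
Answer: -176565523951870/24014099551 ≈ -7352.6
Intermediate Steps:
W = -7354 (W = 2 - 7356 = -7354)
A(m) = -30 + m**2 + 4*m**3 (A(m) = (m**2 + ((2*m)*(2*m))*m) - 30 = (m**2 + (4*m**2)*m) - 30 = (m**2 + 4*m**3) - 30 = -30 + m**2 + 4*m**3)
W - (13757/(-9659) + 11913/A(123)) = -7354 - (13757/(-9659) + 11913/(-30 + 123**2 + 4*123**3)) = -7354 - (13757*(-1/9659) + 11913/(-30 + 15129 + 4*1860867)) = -7354 - (-13757/9659 + 11913/(-30 + 15129 + 7443468)) = -7354 - (-13757/9659 + 11913/7458567) = -7354 - (-13757/9659 + 11913*(1/7458567)) = -7354 - (-13757/9659 + 3971/2486189) = -7354 - 1*(-34164146184/24014099551) = -7354 + 34164146184/24014099551 = -176565523951870/24014099551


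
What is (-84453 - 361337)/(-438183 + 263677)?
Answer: 222895/87253 ≈ 2.5546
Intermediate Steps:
(-84453 - 361337)/(-438183 + 263677) = -445790/(-174506) = -445790*(-1/174506) = 222895/87253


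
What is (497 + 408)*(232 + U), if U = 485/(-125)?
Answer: 1032243/5 ≈ 2.0645e+5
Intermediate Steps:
U = -97/25 (U = 485*(-1/125) = -97/25 ≈ -3.8800)
(497 + 408)*(232 + U) = (497 + 408)*(232 - 97/25) = 905*(5703/25) = 1032243/5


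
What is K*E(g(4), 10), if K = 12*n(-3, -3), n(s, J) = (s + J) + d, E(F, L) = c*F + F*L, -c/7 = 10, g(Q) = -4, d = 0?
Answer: -17280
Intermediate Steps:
c = -70 (c = -7*10 = -70)
E(F, L) = -70*F + F*L
n(s, J) = J + s (n(s, J) = (s + J) + 0 = (J + s) + 0 = J + s)
K = -72 (K = 12*(-3 - 3) = 12*(-6) = -72)
K*E(g(4), 10) = -(-288)*(-70 + 10) = -(-288)*(-60) = -72*240 = -17280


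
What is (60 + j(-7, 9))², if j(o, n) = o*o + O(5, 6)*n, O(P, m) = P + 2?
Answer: 29584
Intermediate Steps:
O(P, m) = 2 + P
j(o, n) = o² + 7*n (j(o, n) = o*o + (2 + 5)*n = o² + 7*n)
(60 + j(-7, 9))² = (60 + ((-7)² + 7*9))² = (60 + (49 + 63))² = (60 + 112)² = 172² = 29584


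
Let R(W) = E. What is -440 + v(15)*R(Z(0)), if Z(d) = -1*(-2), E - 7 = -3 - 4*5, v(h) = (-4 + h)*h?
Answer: -3080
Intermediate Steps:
v(h) = h*(-4 + h)
E = -16 (E = 7 + (-3 - 4*5) = 7 + (-3 - 20) = 7 - 23 = -16)
Z(d) = 2
R(W) = -16
-440 + v(15)*R(Z(0)) = -440 + (15*(-4 + 15))*(-16) = -440 + (15*11)*(-16) = -440 + 165*(-16) = -440 - 2640 = -3080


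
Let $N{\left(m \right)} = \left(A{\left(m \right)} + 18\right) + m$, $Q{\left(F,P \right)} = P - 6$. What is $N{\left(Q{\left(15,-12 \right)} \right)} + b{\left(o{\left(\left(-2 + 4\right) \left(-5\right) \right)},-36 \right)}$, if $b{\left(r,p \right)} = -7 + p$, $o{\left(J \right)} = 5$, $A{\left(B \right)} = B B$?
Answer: $281$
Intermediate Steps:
$A{\left(B \right)} = B^{2}$
$Q{\left(F,P \right)} = -6 + P$
$N{\left(m \right)} = 18 + m + m^{2}$ ($N{\left(m \right)} = \left(m^{2} + 18\right) + m = \left(18 + m^{2}\right) + m = 18 + m + m^{2}$)
$N{\left(Q{\left(15,-12 \right)} \right)} + b{\left(o{\left(\left(-2 + 4\right) \left(-5\right) \right)},-36 \right)} = \left(18 - 18 + \left(-6 - 12\right)^{2}\right) - 43 = \left(18 - 18 + \left(-18\right)^{2}\right) - 43 = \left(18 - 18 + 324\right) - 43 = 324 - 43 = 281$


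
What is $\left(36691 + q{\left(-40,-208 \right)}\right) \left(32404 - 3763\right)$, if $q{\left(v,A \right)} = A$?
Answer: $1044909603$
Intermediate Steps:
$\left(36691 + q{\left(-40,-208 \right)}\right) \left(32404 - 3763\right) = \left(36691 - 208\right) \left(32404 - 3763\right) = 36483 \left(32404 - 3763\right) = 36483 \cdot 28641 = 1044909603$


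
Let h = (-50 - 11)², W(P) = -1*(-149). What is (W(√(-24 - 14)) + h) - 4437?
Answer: -567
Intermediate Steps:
W(P) = 149
h = 3721 (h = (-61)² = 3721)
(W(√(-24 - 14)) + h) - 4437 = (149 + 3721) - 4437 = 3870 - 4437 = -567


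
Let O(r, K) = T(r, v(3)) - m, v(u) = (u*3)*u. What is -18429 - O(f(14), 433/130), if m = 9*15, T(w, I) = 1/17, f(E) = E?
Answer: -310999/17 ≈ -18294.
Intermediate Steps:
v(u) = 3*u² (v(u) = (3*u)*u = 3*u²)
T(w, I) = 1/17
m = 135
O(r, K) = -2294/17 (O(r, K) = 1/17 - 1*135 = 1/17 - 135 = -2294/17)
-18429 - O(f(14), 433/130) = -18429 - 1*(-2294/17) = -18429 + 2294/17 = -310999/17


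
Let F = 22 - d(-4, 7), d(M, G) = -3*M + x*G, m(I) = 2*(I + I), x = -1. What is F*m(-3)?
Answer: -204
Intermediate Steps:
m(I) = 4*I (m(I) = 2*(2*I) = 4*I)
d(M, G) = -G - 3*M (d(M, G) = -3*M - G = -G - 3*M)
F = 17 (F = 22 - (-1*7 - 3*(-4)) = 22 - (-7 + 12) = 22 - 1*5 = 22 - 5 = 17)
F*m(-3) = 17*(4*(-3)) = 17*(-12) = -204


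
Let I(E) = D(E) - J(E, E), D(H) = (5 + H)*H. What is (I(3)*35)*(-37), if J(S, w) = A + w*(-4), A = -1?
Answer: -47915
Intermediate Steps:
D(H) = H*(5 + H)
J(S, w) = -1 - 4*w (J(S, w) = -1 + w*(-4) = -1 - 4*w)
I(E) = 1 + 4*E + E*(5 + E) (I(E) = E*(5 + E) - (-1 - 4*E) = E*(5 + E) + (1 + 4*E) = 1 + 4*E + E*(5 + E))
(I(3)*35)*(-37) = ((1 + 3² + 9*3)*35)*(-37) = ((1 + 9 + 27)*35)*(-37) = (37*35)*(-37) = 1295*(-37) = -47915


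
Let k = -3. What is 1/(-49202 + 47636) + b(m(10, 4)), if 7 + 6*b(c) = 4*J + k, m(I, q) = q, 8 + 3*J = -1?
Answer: -5743/1566 ≈ -3.6673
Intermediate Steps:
J = -3 (J = -8/3 + (⅓)*(-1) = -8/3 - ⅓ = -3)
b(c) = -11/3 (b(c) = -7/6 + (4*(-3) - 3)/6 = -7/6 + (-12 - 3)/6 = -7/6 + (⅙)*(-15) = -7/6 - 5/2 = -11/3)
1/(-49202 + 47636) + b(m(10, 4)) = 1/(-49202 + 47636) - 11/3 = 1/(-1566) - 11/3 = -1/1566 - 11/3 = -5743/1566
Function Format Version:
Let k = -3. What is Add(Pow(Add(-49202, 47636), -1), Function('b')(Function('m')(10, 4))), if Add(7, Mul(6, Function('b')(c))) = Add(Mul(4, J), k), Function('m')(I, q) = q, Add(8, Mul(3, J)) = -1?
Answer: Rational(-5743, 1566) ≈ -3.6673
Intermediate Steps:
J = -3 (J = Add(Rational(-8, 3), Mul(Rational(1, 3), -1)) = Add(Rational(-8, 3), Rational(-1, 3)) = -3)
Function('b')(c) = Rational(-11, 3) (Function('b')(c) = Add(Rational(-7, 6), Mul(Rational(1, 6), Add(Mul(4, -3), -3))) = Add(Rational(-7, 6), Mul(Rational(1, 6), Add(-12, -3))) = Add(Rational(-7, 6), Mul(Rational(1, 6), -15)) = Add(Rational(-7, 6), Rational(-5, 2)) = Rational(-11, 3))
Add(Pow(Add(-49202, 47636), -1), Function('b')(Function('m')(10, 4))) = Add(Pow(Add(-49202, 47636), -1), Rational(-11, 3)) = Add(Pow(-1566, -1), Rational(-11, 3)) = Add(Rational(-1, 1566), Rational(-11, 3)) = Rational(-5743, 1566)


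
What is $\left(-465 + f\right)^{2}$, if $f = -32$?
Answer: $247009$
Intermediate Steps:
$\left(-465 + f\right)^{2} = \left(-465 - 32\right)^{2} = \left(-497\right)^{2} = 247009$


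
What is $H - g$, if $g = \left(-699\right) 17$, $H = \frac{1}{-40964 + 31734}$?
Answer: $\frac{109680089}{9230} \approx 11883.0$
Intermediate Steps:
$H = - \frac{1}{9230}$ ($H = \frac{1}{-9230} = - \frac{1}{9230} \approx -0.00010834$)
$g = -11883$
$H - g = - \frac{1}{9230} - -11883 = - \frac{1}{9230} + 11883 = \frac{109680089}{9230}$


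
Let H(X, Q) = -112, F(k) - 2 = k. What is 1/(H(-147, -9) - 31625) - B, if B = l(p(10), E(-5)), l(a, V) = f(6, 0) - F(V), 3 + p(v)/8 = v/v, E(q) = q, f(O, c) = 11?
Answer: -444319/31737 ≈ -14.000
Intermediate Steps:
F(k) = 2 + k
p(v) = -16 (p(v) = -24 + 8*(v/v) = -24 + 8*1 = -24 + 8 = -16)
l(a, V) = 9 - V (l(a, V) = 11 - (2 + V) = 11 + (-2 - V) = 9 - V)
B = 14 (B = 9 - 1*(-5) = 9 + 5 = 14)
1/(H(-147, -9) - 31625) - B = 1/(-112 - 31625) - 1*14 = 1/(-31737) - 14 = -1/31737 - 14 = -444319/31737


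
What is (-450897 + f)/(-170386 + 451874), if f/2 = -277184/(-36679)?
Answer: -16537896695/10324698352 ≈ -1.6018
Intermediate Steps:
f = 554368/36679 (f = 2*(-277184/(-36679)) = 2*(-277184*(-1/36679)) = 2*(277184/36679) = 554368/36679 ≈ 15.114)
(-450897 + f)/(-170386 + 451874) = (-450897 + 554368/36679)/(-170386 + 451874) = -16537896695/36679/281488 = -16537896695/36679*1/281488 = -16537896695/10324698352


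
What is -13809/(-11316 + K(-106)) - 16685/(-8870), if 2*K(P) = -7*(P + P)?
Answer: 14945651/4689569 ≈ 3.1870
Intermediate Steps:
K(P) = -7*P (K(P) = (-7*(P + P))/2 = (-14*P)/2 = -7*P)
-13809/(-11316 + K(-106)) - 16685/(-8870) = -13809/(-11316 - 7*(-106)) - 16685/(-8870) = -13809/(-11316 + 742) - 16685*(-1/8870) = -13809/(-10574) + 3337/1774 = -13809*(-1/10574) + 3337/1774 = 13809/10574 + 3337/1774 = 14945651/4689569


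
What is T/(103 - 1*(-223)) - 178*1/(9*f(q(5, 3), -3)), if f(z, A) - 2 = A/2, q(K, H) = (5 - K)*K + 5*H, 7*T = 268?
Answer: -404990/10269 ≈ -39.438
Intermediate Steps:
T = 268/7 (T = (⅐)*268 = 268/7 ≈ 38.286)
q(K, H) = 5*H + K*(5 - K) (q(K, H) = K*(5 - K) + 5*H = 5*H + K*(5 - K))
f(z, A) = 2 + A/2
T/(103 - 1*(-223)) - 178*1/(9*f(q(5, 3), -3)) = 268/(7*(103 - 1*(-223))) - 178*1/(9*(2 + (½)*(-3))) = 268/(7*(103 + 223)) - 178*1/(9*(2 - 3/2)) = (268/7)/326 - 178/((½)*9) = (268/7)*(1/326) - 178/9/2 = 134/1141 - 178*2/9 = 134/1141 - 356/9 = -404990/10269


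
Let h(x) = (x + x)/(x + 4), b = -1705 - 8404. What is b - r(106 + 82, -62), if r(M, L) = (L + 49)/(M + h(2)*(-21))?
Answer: -1758953/174 ≈ -10109.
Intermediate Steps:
b = -10109
h(x) = 2*x/(4 + x) (h(x) = (2*x)/(4 + x) = 2*x/(4 + x))
r(M, L) = (49 + L)/(-14 + M) (r(M, L) = (L + 49)/(M + (2*2/(4 + 2))*(-21)) = (49 + L)/(M + (2*2/6)*(-21)) = (49 + L)/(M + (2*2*(1/6))*(-21)) = (49 + L)/(M + (2/3)*(-21)) = (49 + L)/(M - 14) = (49 + L)/(-14 + M))
b - r(106 + 82, -62) = -10109 - (49 - 62)/(-14 + (106 + 82)) = -10109 - (-13)/(-14 + 188) = -10109 - (-13)/174 = -10109 - 1*(-13/174) = -10109 + 13/174 = -1758953/174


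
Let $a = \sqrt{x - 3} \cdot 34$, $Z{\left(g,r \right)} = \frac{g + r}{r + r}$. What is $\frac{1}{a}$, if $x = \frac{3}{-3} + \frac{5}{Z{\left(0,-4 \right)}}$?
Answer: $\frac{\sqrt{6}}{204} \approx 0.012007$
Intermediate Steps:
$Z{\left(g,r \right)} = \frac{g + r}{2 r}$
$x = 9$ ($x = \frac{3}{-3} + \frac{5}{\frac{1}{2} \frac{1}{-4} \left(0 - 4\right)} = 3 \left(- \frac{1}{3}\right) + \frac{5}{\frac{1}{2} \left(- \frac{1}{4}\right) \left(-4\right)} = -1 + 5 \frac{1}{\frac{1}{2}} = -1 + 5 \cdot 2 = -1 + 10 = 9$)
$a = 34 \sqrt{6}$ ($a = \sqrt{9 - 3} \cdot 34 = \sqrt{6} \cdot 34 = 34 \sqrt{6} \approx 83.283$)
$\frac{1}{a} = \frac{1}{34 \sqrt{6}} = \frac{\sqrt{6}}{204}$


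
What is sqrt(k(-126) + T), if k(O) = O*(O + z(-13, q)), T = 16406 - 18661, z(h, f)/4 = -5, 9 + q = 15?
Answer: sqrt(16141) ≈ 127.05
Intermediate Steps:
q = 6 (q = -9 + 15 = 6)
z(h, f) = -20 (z(h, f) = 4*(-5) = -20)
T = -2255
k(O) = O*(-20 + O) (k(O) = O*(O - 20) = O*(-20 + O))
sqrt(k(-126) + T) = sqrt(-126*(-20 - 126) - 2255) = sqrt(-126*(-146) - 2255) = sqrt(18396 - 2255) = sqrt(16141)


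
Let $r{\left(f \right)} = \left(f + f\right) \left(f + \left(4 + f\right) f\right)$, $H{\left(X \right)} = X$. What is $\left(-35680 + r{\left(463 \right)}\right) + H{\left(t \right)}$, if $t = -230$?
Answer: $200613474$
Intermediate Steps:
$r{\left(f \right)} = 2 f \left(f + f \left(4 + f\right)\right)$
$\left(-35680 + r{\left(463 \right)}\right) + H{\left(t \right)} = \left(-35680 + 2 \cdot 463^{2} \left(5 + 463\right)\right) - 230 = \left(-35680 + 2 \cdot 214369 \cdot 468\right) - 230 = \left(-35680 + 200649384\right) - 230 = 200613704 - 230 = 200613474$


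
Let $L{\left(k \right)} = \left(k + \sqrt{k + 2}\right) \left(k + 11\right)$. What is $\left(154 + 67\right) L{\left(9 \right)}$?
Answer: $39780 + 4420 \sqrt{11} \approx 54440.0$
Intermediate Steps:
$L{\left(k \right)} = \left(11 + k\right) \left(k + \sqrt{2 + k}\right)$ ($L{\left(k \right)} = \left(k + \sqrt{2 + k}\right) \left(11 + k\right) = \left(11 + k\right) \left(k + \sqrt{2 + k}\right)$)
$\left(154 + 67\right) L{\left(9 \right)} = \left(154 + 67\right) \left(9^{2} + 11 \cdot 9 + 11 \sqrt{2 + 9} + 9 \sqrt{2 + 9}\right) = 221 \left(81 + 99 + 11 \sqrt{11} + 9 \sqrt{11}\right) = 221 \left(180 + 20 \sqrt{11}\right) = 39780 + 4420 \sqrt{11}$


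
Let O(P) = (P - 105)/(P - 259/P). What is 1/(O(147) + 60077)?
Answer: 1525/91617866 ≈ 1.6645e-5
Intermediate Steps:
O(P) = (-105 + P)/(P - 259/P)
1/(O(147) + 60077) = 1/(147*(-105 + 147)/(-259 + 147²) + 60077) = 1/(147*42/(-259 + 21609) + 60077) = 1/(147*42/21350 + 60077) = 1/(147*(1/21350)*42 + 60077) = 1/(441/1525 + 60077) = 1/(91617866/1525) = 1525/91617866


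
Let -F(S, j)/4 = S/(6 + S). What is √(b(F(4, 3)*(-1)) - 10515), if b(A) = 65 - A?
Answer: I*√261290/5 ≈ 102.23*I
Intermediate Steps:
F(S, j) = -4*S/(6 + S)
√(b(F(4, 3)*(-1)) - 10515) = √((65 - (-4*4/(6 + 4))*(-1)) - 10515) = √((65 - (-4*4/10)*(-1)) - 10515) = √((65 - (-4*4*⅒)*(-1)) - 10515) = √((65 - (-8)*(-1)/5) - 10515) = √((65 - 1*8/5) - 10515) = √((65 - 8/5) - 10515) = √(317/5 - 10515) = √(-52258/5) = I*√261290/5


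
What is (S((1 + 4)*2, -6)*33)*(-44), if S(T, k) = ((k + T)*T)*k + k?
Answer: 357192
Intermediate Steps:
S(T, k) = k + T*k*(T + k) (S(T, k) = ((T + k)*T)*k + k = (T*(T + k))*k + k = T*k*(T + k) + k = k + T*k*(T + k))
(S((1 + 4)*2, -6)*33)*(-44) = (-6*(1 + ((1 + 4)*2)² + ((1 + 4)*2)*(-6))*33)*(-44) = (-6*(1 + (5*2)² + (5*2)*(-6))*33)*(-44) = (-6*(1 + 10² + 10*(-6))*33)*(-44) = (-6*(1 + 100 - 60)*33)*(-44) = (-6*41*33)*(-44) = -246*33*(-44) = -8118*(-44) = 357192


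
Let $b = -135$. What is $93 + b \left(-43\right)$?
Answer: $5898$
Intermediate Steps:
$93 + b \left(-43\right) = 93 - -5805 = 93 + 5805 = 5898$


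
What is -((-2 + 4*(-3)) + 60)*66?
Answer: -3036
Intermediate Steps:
-((-2 + 4*(-3)) + 60)*66 = -((-2 - 12) + 60)*66 = -(-14 + 60)*66 = -46*66 = -1*3036 = -3036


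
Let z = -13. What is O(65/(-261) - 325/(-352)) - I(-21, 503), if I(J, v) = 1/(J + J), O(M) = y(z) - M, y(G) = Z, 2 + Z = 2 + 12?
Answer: 7298945/643104 ≈ 11.350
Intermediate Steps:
Z = 12 (Z = -2 + (2 + 12) = -2 + 14 = 12)
y(G) = 12
O(M) = 12 - M
I(J, v) = 1/(2*J)
O(65/(-261) - 325/(-352)) - I(-21, 503) = (12 - (65/(-261) - 325/(-352))) - 1/(2*(-21)) = (12 - (65*(-1/261) - 325*(-1/352))) - (-1)/(2*21) = (12 - (-65/261 + 325/352)) - 1*(-1/42) = (12 - 1*61945/91872) + 1/42 = (12 - 61945/91872) + 1/42 = 1040519/91872 + 1/42 = 7298945/643104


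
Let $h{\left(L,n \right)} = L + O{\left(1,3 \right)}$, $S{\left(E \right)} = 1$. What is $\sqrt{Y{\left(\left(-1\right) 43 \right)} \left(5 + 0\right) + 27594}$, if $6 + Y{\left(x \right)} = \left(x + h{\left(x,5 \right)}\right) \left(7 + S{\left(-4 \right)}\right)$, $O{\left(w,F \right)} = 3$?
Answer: $2 \sqrt{6061} \approx 155.7$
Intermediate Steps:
$h{\left(L,n \right)} = 3 + L$ ($h{\left(L,n \right)} = L + 3 = 3 + L$)
$Y{\left(x \right)} = 18 + 16 x$ ($Y{\left(x \right)} = -6 + \left(x + \left(3 + x\right)\right) \left(7 + 1\right) = -6 + \left(3 + 2 x\right) 8 = -6 + \left(24 + 16 x\right) = 18 + 16 x$)
$\sqrt{Y{\left(\left(-1\right) 43 \right)} \left(5 + 0\right) + 27594} = \sqrt{\left(18 + 16 \left(\left(-1\right) 43\right)\right) \left(5 + 0\right) + 27594} = \sqrt{\left(18 + 16 \left(-43\right)\right) 5 + 27594} = \sqrt{\left(18 - 688\right) 5 + 27594} = \sqrt{\left(-670\right) 5 + 27594} = \sqrt{-3350 + 27594} = \sqrt{24244} = 2 \sqrt{6061}$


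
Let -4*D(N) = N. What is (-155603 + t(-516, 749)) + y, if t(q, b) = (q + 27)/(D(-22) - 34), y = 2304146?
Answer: 40822643/19 ≈ 2.1486e+6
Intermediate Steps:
D(N) = -N/4
t(q, b) = -18/19 - 2*q/57 (t(q, b) = (q + 27)/(-¼*(-22) - 34) = (27 + q)/(11/2 - 34) = (27 + q)/(-57/2) = (27 + q)*(-2/57) = -18/19 - 2*q/57)
(-155603 + t(-516, 749)) + y = (-155603 + (-18/19 - 2/57*(-516))) + 2304146 = (-155603 + (-18/19 + 344/19)) + 2304146 = (-155603 + 326/19) + 2304146 = -2956131/19 + 2304146 = 40822643/19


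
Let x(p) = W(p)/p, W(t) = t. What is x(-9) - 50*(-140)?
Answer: 7001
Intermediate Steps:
x(p) = 1 (x(p) = p/p = 1)
x(-9) - 50*(-140) = 1 - 50*(-140) = 1 + 7000 = 7001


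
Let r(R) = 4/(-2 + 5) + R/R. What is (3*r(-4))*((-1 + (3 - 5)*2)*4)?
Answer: -140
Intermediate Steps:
r(R) = 7/3 (r(R) = 4/3 + 1 = 7/3)
(3*r(-4))*((-1 + (3 - 5)*2)*4) = (3*(7/3))*((-1 + (3 - 5)*2)*4) = 7*((-1 - 2*2)*4) = 7*((-1 - 4)*4) = 7*(-5*4) = 7*(-20) = -140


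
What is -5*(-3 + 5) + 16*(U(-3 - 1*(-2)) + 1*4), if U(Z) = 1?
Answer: 70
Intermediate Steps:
-5*(-3 + 5) + 16*(U(-3 - 1*(-2)) + 1*4) = -5*(-3 + 5) + 16*(1 + 1*4) = -5*2 + 16*(1 + 4) = -10 + 16*5 = -10 + 80 = 70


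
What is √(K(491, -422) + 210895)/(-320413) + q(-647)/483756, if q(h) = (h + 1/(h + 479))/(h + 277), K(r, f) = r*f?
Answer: 108697/30070272960 - √3693/320413 ≈ -0.00018605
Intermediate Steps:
K(r, f) = f*r
q(h) = (h + 1/(479 + h))/(277 + h)
√(K(491, -422) + 210895)/(-320413) + q(-647)/483756 = √(-422*491 + 210895)/(-320413) + ((1 + (-647)² + 479*(-647))/(132683 + (-647)² + 756*(-647)))/483756 = √(-207202 + 210895)*(-1/320413) + ((1 + 418609 - 309913)/(132683 + 418609 - 489132))*(1/483756) = √3693*(-1/320413) + (108697/62160)*(1/483756) = -√3693/320413 + ((1/62160)*108697)*(1/483756) = -√3693/320413 + (108697/62160)*(1/483756) = -√3693/320413 + 108697/30070272960 = 108697/30070272960 - √3693/320413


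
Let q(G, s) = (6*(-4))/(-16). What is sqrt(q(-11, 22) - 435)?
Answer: 17*I*sqrt(6)/2 ≈ 20.821*I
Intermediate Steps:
q(G, s) = 3/2 (q(G, s) = -24*(-1/16) = 3/2)
sqrt(q(-11, 22) - 435) = sqrt(3/2 - 435) = sqrt(-867/2) = 17*I*sqrt(6)/2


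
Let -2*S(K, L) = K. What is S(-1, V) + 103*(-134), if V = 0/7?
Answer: -27603/2 ≈ -13802.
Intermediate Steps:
V = 0 (V = 0*(1/7) = 0)
S(K, L) = -K/2
S(-1, V) + 103*(-134) = -1/2*(-1) + 103*(-134) = 1/2 - 13802 = -27603/2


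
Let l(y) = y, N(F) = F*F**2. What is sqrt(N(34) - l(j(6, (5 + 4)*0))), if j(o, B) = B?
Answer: 34*sqrt(34) ≈ 198.25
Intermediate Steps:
N(F) = F**3
sqrt(N(34) - l(j(6, (5 + 4)*0))) = sqrt(34**3 - (5 + 4)*0) = sqrt(39304 - 9*0) = sqrt(39304 - 1*0) = sqrt(39304 + 0) = sqrt(39304) = 34*sqrt(34)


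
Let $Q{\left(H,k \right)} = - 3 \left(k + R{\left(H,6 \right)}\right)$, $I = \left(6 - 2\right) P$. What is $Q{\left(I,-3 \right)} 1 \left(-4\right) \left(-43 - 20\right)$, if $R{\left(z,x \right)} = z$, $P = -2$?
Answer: $8316$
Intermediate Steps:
$I = -8$ ($I = \left(6 - 2\right) \left(-2\right) = 4 \left(-2\right) = -8$)
$Q{\left(H,k \right)} = - 3 H - 3 k$ ($Q{\left(H,k \right)} = - 3 \left(k + H\right) = - 3 \left(H + k\right) = - 3 H - 3 k$)
$Q{\left(I,-3 \right)} 1 \left(-4\right) \left(-43 - 20\right) = \left(\left(-3\right) \left(-8\right) - -9\right) 1 \left(-4\right) \left(-43 - 20\right) = \left(24 + 9\right) 1 \left(-4\right) \left(-63\right) = 33 \cdot 1 \left(-4\right) \left(-63\right) = 33 \left(-4\right) \left(-63\right) = \left(-132\right) \left(-63\right) = 8316$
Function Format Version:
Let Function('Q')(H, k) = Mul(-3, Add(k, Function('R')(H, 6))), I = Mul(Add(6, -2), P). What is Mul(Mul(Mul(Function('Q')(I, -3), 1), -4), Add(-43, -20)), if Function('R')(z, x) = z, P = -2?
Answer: 8316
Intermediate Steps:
I = -8 (I = Mul(Add(6, -2), -2) = Mul(4, -2) = -8)
Function('Q')(H, k) = Add(Mul(-3, H), Mul(-3, k)) (Function('Q')(H, k) = Mul(-3, Add(k, H)) = Mul(-3, Add(H, k)) = Add(Mul(-3, H), Mul(-3, k)))
Mul(Mul(Mul(Function('Q')(I, -3), 1), -4), Add(-43, -20)) = Mul(Mul(Mul(Add(Mul(-3, -8), Mul(-3, -3)), 1), -4), Add(-43, -20)) = Mul(Mul(Mul(Add(24, 9), 1), -4), -63) = Mul(Mul(Mul(33, 1), -4), -63) = Mul(Mul(33, -4), -63) = Mul(-132, -63) = 8316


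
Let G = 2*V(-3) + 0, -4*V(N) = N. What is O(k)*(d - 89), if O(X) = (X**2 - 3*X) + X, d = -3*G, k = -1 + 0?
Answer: -561/2 ≈ -280.50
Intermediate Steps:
k = -1
V(N) = -N/4
G = 3/2 (G = 2*(-1/4*(-3)) + 0 = 2*(3/4) + 0 = 3/2 + 0 = 3/2 ≈ 1.5000)
d = -9/2 (d = -3*3/2 = -9/2 ≈ -4.5000)
O(X) = X**2 - 2*X
O(k)*(d - 89) = (-(-2 - 1))*(-9/2 - 89) = -1*(-3)*(-187/2) = 3*(-187/2) = -561/2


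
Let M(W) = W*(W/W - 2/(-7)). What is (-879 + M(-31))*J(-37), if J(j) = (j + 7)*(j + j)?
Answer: -14279040/7 ≈ -2.0399e+6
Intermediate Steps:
J(j) = 2*j*(7 + j) (J(j) = (7 + j)*(2*j) = 2*j*(7 + j))
M(W) = 9*W/7 (M(W) = W*(1 - 2*(-1/7)) = W*(1 + 2/7) = W*(9/7) = 9*W/7)
(-879 + M(-31))*J(-37) = (-879 + (9/7)*(-31))*(2*(-37)*(7 - 37)) = (-879 - 279/7)*(2*(-37)*(-30)) = -6432/7*2220 = -14279040/7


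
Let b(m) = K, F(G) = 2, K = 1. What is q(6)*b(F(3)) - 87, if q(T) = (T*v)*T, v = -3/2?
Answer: -141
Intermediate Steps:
v = -3/2 (v = -3*½ = -3/2 ≈ -1.5000)
b(m) = 1
q(T) = -3*T²/2 (q(T) = (T*(-3/2))*T = (-3*T/2)*T = -3*T²/2)
q(6)*b(F(3)) - 87 = -3/2*6²*1 - 87 = -3/2*36*1 - 87 = -54*1 - 87 = -54 - 87 = -141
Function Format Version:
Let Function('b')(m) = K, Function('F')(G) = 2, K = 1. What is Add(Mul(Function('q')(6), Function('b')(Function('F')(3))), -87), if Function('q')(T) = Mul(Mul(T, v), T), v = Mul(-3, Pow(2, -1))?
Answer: -141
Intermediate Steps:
v = Rational(-3, 2) (v = Mul(-3, Rational(1, 2)) = Rational(-3, 2) ≈ -1.5000)
Function('b')(m) = 1
Function('q')(T) = Mul(Rational(-3, 2), Pow(T, 2)) (Function('q')(T) = Mul(Mul(T, Rational(-3, 2)), T) = Mul(Mul(Rational(-3, 2), T), T) = Mul(Rational(-3, 2), Pow(T, 2)))
Add(Mul(Function('q')(6), Function('b')(Function('F')(3))), -87) = Add(Mul(Mul(Rational(-3, 2), Pow(6, 2)), 1), -87) = Add(Mul(Mul(Rational(-3, 2), 36), 1), -87) = Add(Mul(-54, 1), -87) = Add(-54, -87) = -141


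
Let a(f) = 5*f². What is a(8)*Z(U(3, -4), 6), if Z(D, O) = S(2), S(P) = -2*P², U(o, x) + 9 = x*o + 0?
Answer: -2560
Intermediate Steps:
U(o, x) = -9 + o*x (U(o, x) = -9 + (x*o + 0) = -9 + (o*x + 0) = -9 + o*x)
Z(D, O) = -8 (Z(D, O) = -2*2² = -2*4 = -8)
a(8)*Z(U(3, -4), 6) = (5*8²)*(-8) = (5*64)*(-8) = 320*(-8) = -2560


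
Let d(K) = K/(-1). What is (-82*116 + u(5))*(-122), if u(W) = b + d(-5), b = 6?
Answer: 1159122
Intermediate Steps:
d(K) = -K (d(K) = K*(-1) = -K)
u(W) = 11 (u(W) = 6 - 1*(-5) = 6 + 5 = 11)
(-82*116 + u(5))*(-122) = (-82*116 + 11)*(-122) = (-9512 + 11)*(-122) = -9501*(-122) = 1159122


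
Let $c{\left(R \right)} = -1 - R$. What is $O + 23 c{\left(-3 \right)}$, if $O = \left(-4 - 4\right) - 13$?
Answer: $25$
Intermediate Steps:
$O = -21$ ($O = -8 - 13 = -21$)
$O + 23 c{\left(-3 \right)} = -21 + 23 \left(-1 - -3\right) = -21 + 23 \left(-1 + 3\right) = -21 + 23 \cdot 2 = -21 + 46 = 25$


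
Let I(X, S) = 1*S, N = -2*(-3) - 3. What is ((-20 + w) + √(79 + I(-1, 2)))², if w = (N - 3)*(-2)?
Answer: 121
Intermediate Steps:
N = 3 (N = 6 - 3 = 3)
I(X, S) = S
w = 0 (w = (3 - 3)*(-2) = 0*(-2) = 0)
((-20 + w) + √(79 + I(-1, 2)))² = ((-20 + 0) + √(79 + 2))² = (-20 + √81)² = (-20 + 9)² = (-11)² = 121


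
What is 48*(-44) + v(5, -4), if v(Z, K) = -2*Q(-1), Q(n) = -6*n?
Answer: -2124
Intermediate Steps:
Q(n) = -6*n
v(Z, K) = -12 (v(Z, K) = -(-12)*(-1) = -2*6 = -12)
48*(-44) + v(5, -4) = 48*(-44) - 12 = -2112 - 12 = -2124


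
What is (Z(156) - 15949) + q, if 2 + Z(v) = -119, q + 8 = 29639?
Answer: 13561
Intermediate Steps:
q = 29631 (q = -8 + 29639 = 29631)
Z(v) = -121 (Z(v) = -2 - 119 = -121)
(Z(156) - 15949) + q = (-121 - 15949) + 29631 = -16070 + 29631 = 13561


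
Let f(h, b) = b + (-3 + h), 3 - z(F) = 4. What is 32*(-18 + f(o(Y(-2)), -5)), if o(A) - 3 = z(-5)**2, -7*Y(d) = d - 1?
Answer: -704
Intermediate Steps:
z(F) = -1 (z(F) = 3 - 1*4 = 3 - 4 = -1)
Y(d) = 1/7 - d/7 (Y(d) = -(d - 1)/7 = -(-1 + d)/7 = 1/7 - d/7)
o(A) = 4 (o(A) = 3 + (-1)**2 = 3 + 1 = 4)
f(h, b) = -3 + b + h
32*(-18 + f(o(Y(-2)), -5)) = 32*(-18 + (-3 - 5 + 4)) = 32*(-18 - 4) = 32*(-22) = -704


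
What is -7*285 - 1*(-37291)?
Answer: 35296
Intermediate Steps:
-7*285 - 1*(-37291) = -1995 + 37291 = 35296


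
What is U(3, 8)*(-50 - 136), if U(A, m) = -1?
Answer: 186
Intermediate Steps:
U(3, 8)*(-50 - 136) = -(-50 - 136) = -1*(-186) = 186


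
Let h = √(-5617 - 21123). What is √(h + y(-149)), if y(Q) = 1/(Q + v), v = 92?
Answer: √(-57 + 6498*I*√6685)/57 ≈ 9.0417 + 9.0427*I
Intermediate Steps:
h = 2*I*√6685 (h = √(-26740) = 2*I*√6685 ≈ 163.52*I)
y(Q) = 1/(92 + Q) (y(Q) = 1/(Q + 92) = 1/(92 + Q))
√(h + y(-149)) = √(2*I*√6685 + 1/(92 - 149)) = √(2*I*√6685 + 1/(-57)) = √(2*I*√6685 - 1/57) = √(-1/57 + 2*I*√6685)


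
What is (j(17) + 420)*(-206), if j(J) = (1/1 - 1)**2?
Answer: -86520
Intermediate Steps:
j(J) = 0 (j(J) = (1 - 1)**2 = 0**2 = 0)
(j(17) + 420)*(-206) = (0 + 420)*(-206) = 420*(-206) = -86520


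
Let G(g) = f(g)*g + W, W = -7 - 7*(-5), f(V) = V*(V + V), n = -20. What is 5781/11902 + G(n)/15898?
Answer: -49096203/94608998 ≈ -0.51894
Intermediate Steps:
f(V) = 2*V² (f(V) = V*(2*V) = 2*V²)
W = 28 (W = -7 + 35 = 28)
G(g) = 28 + 2*g³ (G(g) = (2*g²)*g + 28 = 2*g³ + 28 = 28 + 2*g³)
5781/11902 + G(n)/15898 = 5781/11902 + (28 + 2*(-20)³)/15898 = 5781*(1/11902) + (28 + 2*(-8000))*(1/15898) = 5781/11902 + (28 - 16000)*(1/15898) = 5781/11902 - 15972*1/15898 = 5781/11902 - 7986/7949 = -49096203/94608998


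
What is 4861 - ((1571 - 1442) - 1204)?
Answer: 5936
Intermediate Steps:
4861 - ((1571 - 1442) - 1204) = 4861 - (129 - 1204) = 4861 - 1*(-1075) = 4861 + 1075 = 5936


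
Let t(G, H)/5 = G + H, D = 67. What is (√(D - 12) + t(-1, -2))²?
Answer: (15 - √55)² ≈ 57.514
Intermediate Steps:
t(G, H) = 5*G + 5*H (t(G, H) = 5*(G + H) = 5*G + 5*H)
(√(D - 12) + t(-1, -2))² = (√(67 - 12) + (5*(-1) + 5*(-2)))² = (√55 + (-5 - 10))² = (√55 - 15)² = (-15 + √55)²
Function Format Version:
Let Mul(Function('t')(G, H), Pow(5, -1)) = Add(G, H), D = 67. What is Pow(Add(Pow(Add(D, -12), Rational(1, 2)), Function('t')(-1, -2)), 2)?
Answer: Pow(Add(15, Mul(-1, Pow(55, Rational(1, 2)))), 2) ≈ 57.514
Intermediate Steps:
Function('t')(G, H) = Add(Mul(5, G), Mul(5, H)) (Function('t')(G, H) = Mul(5, Add(G, H)) = Add(Mul(5, G), Mul(5, H)))
Pow(Add(Pow(Add(D, -12), Rational(1, 2)), Function('t')(-1, -2)), 2) = Pow(Add(Pow(Add(67, -12), Rational(1, 2)), Add(Mul(5, -1), Mul(5, -2))), 2) = Pow(Add(Pow(55, Rational(1, 2)), Add(-5, -10)), 2) = Pow(Add(Pow(55, Rational(1, 2)), -15), 2) = Pow(Add(-15, Pow(55, Rational(1, 2))), 2)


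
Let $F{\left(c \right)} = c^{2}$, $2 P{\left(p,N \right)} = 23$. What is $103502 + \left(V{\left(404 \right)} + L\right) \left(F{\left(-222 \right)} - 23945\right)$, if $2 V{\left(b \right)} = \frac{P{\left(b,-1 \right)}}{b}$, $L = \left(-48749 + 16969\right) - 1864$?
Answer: $- \frac{1377480748627}{1616} \approx -8.524 \cdot 10^{8}$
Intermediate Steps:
$P{\left(p,N \right)} = \frac{23}{2}$ ($P{\left(p,N \right)} = \frac{1}{2} \cdot 23 = \frac{23}{2}$)
$L = -33644$ ($L = -31780 - 1864 = -33644$)
$V{\left(b \right)} = \frac{23}{4 b}$ ($V{\left(b \right)} = \frac{\frac{23}{2} \frac{1}{b}}{2} = \frac{23}{4 b}$)
$103502 + \left(V{\left(404 \right)} + L\right) \left(F{\left(-222 \right)} - 23945\right) = 103502 + \left(\frac{23}{4 \cdot 404} - 33644\right) \left(\left(-222\right)^{2} - 23945\right) = 103502 + \left(\frac{23}{4} \cdot \frac{1}{404} - 33644\right) \left(49284 - 23945\right) = 103502 + \left(\frac{23}{1616} - 33644\right) 25339 = 103502 - \frac{1377648007859}{1616} = - \frac{1377480748627}{1616}$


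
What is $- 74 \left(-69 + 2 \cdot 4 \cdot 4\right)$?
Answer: $2738$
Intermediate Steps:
$- 74 \left(-69 + 2 \cdot 4 \cdot 4\right) = - 74 \left(-69 + 8 \cdot 4\right) = - 74 \left(-69 + 32\right) = \left(-74\right) \left(-37\right) = 2738$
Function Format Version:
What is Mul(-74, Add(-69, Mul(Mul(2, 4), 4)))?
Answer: 2738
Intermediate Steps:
Mul(-74, Add(-69, Mul(Mul(2, 4), 4))) = Mul(-74, Add(-69, Mul(8, 4))) = Mul(-74, Add(-69, 32)) = Mul(-74, -37) = 2738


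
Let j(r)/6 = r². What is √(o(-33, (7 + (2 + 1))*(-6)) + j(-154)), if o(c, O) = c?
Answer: 3*√15807 ≈ 377.18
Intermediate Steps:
j(r) = 6*r²
√(o(-33, (7 + (2 + 1))*(-6)) + j(-154)) = √(-33 + 6*(-154)²) = √(-33 + 6*23716) = √(-33 + 142296) = √142263 = 3*√15807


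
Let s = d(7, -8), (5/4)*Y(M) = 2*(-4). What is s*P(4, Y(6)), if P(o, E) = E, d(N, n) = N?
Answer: -224/5 ≈ -44.800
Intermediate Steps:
Y(M) = -32/5 (Y(M) = 4*(2*(-4))/5 = (4/5)*(-8) = -32/5)
s = 7
s*P(4, Y(6)) = 7*(-32/5) = -224/5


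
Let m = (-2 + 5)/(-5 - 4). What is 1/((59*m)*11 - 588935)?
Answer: -3/1767454 ≈ -1.6974e-6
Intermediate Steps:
m = -⅓ (m = 3/(-9) = -⅑*3 = -⅓ ≈ -0.33333)
1/((59*m)*11 - 588935) = 1/((59*(-⅓))*11 - 588935) = 1/(-59/3*11 - 588935) = 1/(-649/3 - 588935) = 1/(-1767454/3) = -3/1767454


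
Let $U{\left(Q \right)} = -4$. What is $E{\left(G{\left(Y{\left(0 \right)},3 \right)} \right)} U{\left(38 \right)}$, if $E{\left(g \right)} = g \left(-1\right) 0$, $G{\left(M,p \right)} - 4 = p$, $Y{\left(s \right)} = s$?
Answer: $0$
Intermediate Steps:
$G{\left(M,p \right)} = 4 + p$
$E{\left(g \right)} = 0$ ($E{\left(g \right)} = - g 0 = 0$)
$E{\left(G{\left(Y{\left(0 \right)},3 \right)} \right)} U{\left(38 \right)} = 0 \left(-4\right) = 0$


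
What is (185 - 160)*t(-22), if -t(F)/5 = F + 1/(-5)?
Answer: 2775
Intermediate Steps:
t(F) = 1 - 5*F (t(F) = -5*(F + 1/(-5)) = -5*(F - ⅕) = -5*(-⅕ + F) = 1 - 5*F)
(185 - 160)*t(-22) = (185 - 160)*(1 - 5*(-22)) = 25*(1 + 110) = 25*111 = 2775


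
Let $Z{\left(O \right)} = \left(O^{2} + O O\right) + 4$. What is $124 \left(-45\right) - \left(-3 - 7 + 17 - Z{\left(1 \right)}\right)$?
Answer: $-5581$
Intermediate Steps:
$Z{\left(O \right)} = 4 + 2 O^{2}$ ($Z{\left(O \right)} = \left(O^{2} + O^{2}\right) + 4 = 2 O^{2} + 4 = 4 + 2 O^{2}$)
$124 \left(-45\right) - \left(-3 - 7 + 17 - Z{\left(1 \right)}\right) = 124 \left(-45\right) - \left(-7 - 7 - 2 + 17\right) = -5580 + \left(\left(4 + 2 \cdot 1\right) - \left(\left(-3 + 17\right) - 7\right)\right) = -5580 + \left(\left(4 + 2\right) - \left(14 - 7\right)\right) = -5580 + \left(6 - 7\right) = -5580 - 1 = -5581$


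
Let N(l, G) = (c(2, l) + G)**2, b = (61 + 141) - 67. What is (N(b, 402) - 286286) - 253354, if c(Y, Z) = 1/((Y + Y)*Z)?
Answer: -110234863439/291600 ≈ -3.7803e+5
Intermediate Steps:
c(Y, Z) = 1/(2*Y*Z) (c(Y, Z) = 1/((2*Y)*Z) = 1/(2*Y*Z))
b = 135 (b = 202 - 67 = 135)
N(l, G) = (G + 1/(4*l))**2 (N(l, G) = ((1/2)/(2*l) + G)**2 = ((1/2)*(1/2)/l + G)**2 = (1/(4*l) + G)**2 = (G + 1/(4*l))**2)
(N(b, 402) - 286286) - 253354 = ((402 + (1/4)/135)**2 - 286286) - 253354 = ((402 + (1/4)*(1/135))**2 - 286286) - 253354 = ((402 + 1/540)**2 - 286286) - 253354 = ((217081/540)**2 - 286286) - 253354 = (47124160561/291600 - 286286) - 253354 = -36356837039/291600 - 253354 = -110234863439/291600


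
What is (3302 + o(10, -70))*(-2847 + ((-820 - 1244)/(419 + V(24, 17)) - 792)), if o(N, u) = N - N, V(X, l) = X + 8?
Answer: -5426021406/451 ≈ -1.2031e+7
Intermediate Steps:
V(X, l) = 8 + X
o(N, u) = 0
(3302 + o(10, -70))*(-2847 + ((-820 - 1244)/(419 + V(24, 17)) - 792)) = (3302 + 0)*(-2847 + ((-820 - 1244)/(419 + (8 + 24)) - 792)) = 3302*(-2847 + (-2064/(419 + 32) - 792)) = 3302*(-2847 + (-2064/451 - 792)) = 3302*(-2847 - 359256/451) = 3302*(-1643253/451) = -5426021406/451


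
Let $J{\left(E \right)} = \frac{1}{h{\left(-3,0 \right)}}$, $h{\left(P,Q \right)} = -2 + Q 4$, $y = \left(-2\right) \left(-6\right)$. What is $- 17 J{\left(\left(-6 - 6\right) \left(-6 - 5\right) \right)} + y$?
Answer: $\frac{41}{2} \approx 20.5$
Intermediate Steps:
$y = 12$
$h{\left(P,Q \right)} = -2 + 4 Q$
$J{\left(E \right)} = - \frac{1}{2}$ ($J{\left(E \right)} = \frac{1}{-2 + 4 \cdot 0} = \frac{1}{-2 + 0} = \frac{1}{-2} = - \frac{1}{2}$)
$- 17 J{\left(\left(-6 - 6\right) \left(-6 - 5\right) \right)} + y = \left(-17\right) \left(- \frac{1}{2}\right) + 12 = \frac{17}{2} + 12 = \frac{41}{2}$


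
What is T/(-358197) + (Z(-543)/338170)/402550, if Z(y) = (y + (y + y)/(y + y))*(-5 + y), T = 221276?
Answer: -1075795331618066/1741481323882125 ≈ -0.61775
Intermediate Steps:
Z(y) = (1 + y)*(-5 + y) (Z(y) = (y + (2*y)/((2*y)))*(-5 + y) = (y + (2*y)*(1/(2*y)))*(-5 + y) = (y + 1)*(-5 + y) = (1 + y)*(-5 + y))
T/(-358197) + (Z(-543)/338170)/402550 = 221276/(-358197) + ((-5 + (-543)**2 - 4*(-543))/338170)/402550 = 221276*(-1/358197) + ((-5 + 294849 + 2172)*(1/338170))*(1/402550) = -221276/358197 + (297016*(1/338170))*(1/402550) = -221276/358197 + (148508/169085)*(1/402550) = -221276/358197 + 74254/34032583375 = -1075795331618066/1741481323882125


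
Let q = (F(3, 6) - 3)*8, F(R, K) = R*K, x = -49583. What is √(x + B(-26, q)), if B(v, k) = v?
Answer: I*√49609 ≈ 222.73*I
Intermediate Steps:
F(R, K) = K*R
q = 120 (q = (6*3 - 3)*8 = (18 - 3)*8 = 15*8 = 120)
√(x + B(-26, q)) = √(-49583 - 26) = √(-49609) = I*√49609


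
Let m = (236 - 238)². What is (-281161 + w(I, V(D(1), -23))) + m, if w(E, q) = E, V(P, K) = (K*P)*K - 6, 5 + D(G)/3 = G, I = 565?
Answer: -280592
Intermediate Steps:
m = 4 (m = (-2)² = 4)
D(G) = -15 + 3*G
V(P, K) = -6 + P*K² (V(P, K) = P*K² - 6 = -6 + P*K²)
(-281161 + w(I, V(D(1), -23))) + m = (-281161 + 565) + 4 = -280596 + 4 = -280592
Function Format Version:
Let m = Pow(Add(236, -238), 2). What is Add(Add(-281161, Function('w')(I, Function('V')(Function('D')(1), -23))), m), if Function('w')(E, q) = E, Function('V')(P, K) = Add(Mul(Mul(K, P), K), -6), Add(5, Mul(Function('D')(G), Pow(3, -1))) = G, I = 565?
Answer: -280592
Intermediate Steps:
m = 4 (m = Pow(-2, 2) = 4)
Function('D')(G) = Add(-15, Mul(3, G))
Function('V')(P, K) = Add(-6, Mul(P, Pow(K, 2))) (Function('V')(P, K) = Add(Mul(P, Pow(K, 2)), -6) = Add(-6, Mul(P, Pow(K, 2))))
Add(Add(-281161, Function('w')(I, Function('V')(Function('D')(1), -23))), m) = Add(Add(-281161, 565), 4) = Add(-280596, 4) = -280592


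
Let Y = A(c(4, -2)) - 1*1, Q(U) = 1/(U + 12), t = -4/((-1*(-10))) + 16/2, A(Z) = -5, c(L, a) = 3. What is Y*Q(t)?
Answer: -15/49 ≈ -0.30612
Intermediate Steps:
t = 38/5 (t = -4/10 + 16*(½) = -4*⅒ + 8 = -⅖ + 8 = 38/5 ≈ 7.6000)
Q(U) = 1/(12 + U)
Y = -6 (Y = -5 - 1*1 = -5 - 1 = -6)
Y*Q(t) = -6/(12 + 38/5) = -6/98/5 = -6*5/98 = -15/49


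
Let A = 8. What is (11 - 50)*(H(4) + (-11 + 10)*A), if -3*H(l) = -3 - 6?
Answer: 195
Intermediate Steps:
H(l) = 3 (H(l) = -(-3 - 6)/3 = -⅓*(-9) = 3)
(11 - 50)*(H(4) + (-11 + 10)*A) = (11 - 50)*(3 + (-11 + 10)*8) = -39*(3 - 1*8) = -39*(3 - 8) = -39*(-5) = 195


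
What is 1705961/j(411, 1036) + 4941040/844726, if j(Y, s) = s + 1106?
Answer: 725826659683/904701546 ≈ 802.28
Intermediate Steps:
j(Y, s) = 1106 + s
1705961/j(411, 1036) + 4941040/844726 = 1705961/(1106 + 1036) + 4941040/844726 = 1705961/2142 + 4941040*(1/844726) = 1705961*(1/2142) + 2470520/422363 = 1705961/2142 + 2470520/422363 = 725826659683/904701546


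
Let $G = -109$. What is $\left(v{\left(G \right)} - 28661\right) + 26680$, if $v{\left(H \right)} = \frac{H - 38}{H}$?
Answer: $- \frac{215782}{109} \approx -1979.7$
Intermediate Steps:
$v{\left(H \right)} = \frac{-38 + H}{H}$ ($v{\left(H \right)} = \frac{H - 38}{H} = \frac{-38 + H}{H}$)
$\left(v{\left(G \right)} - 28661\right) + 26680 = \left(\frac{-38 - 109}{-109} - 28661\right) + 26680 = \left(\left(- \frac{1}{109}\right) \left(-147\right) - 28661\right) + 26680 = \left(\frac{147}{109} - 28661\right) + 26680 = - \frac{3123902}{109} + 26680 = - \frac{215782}{109}$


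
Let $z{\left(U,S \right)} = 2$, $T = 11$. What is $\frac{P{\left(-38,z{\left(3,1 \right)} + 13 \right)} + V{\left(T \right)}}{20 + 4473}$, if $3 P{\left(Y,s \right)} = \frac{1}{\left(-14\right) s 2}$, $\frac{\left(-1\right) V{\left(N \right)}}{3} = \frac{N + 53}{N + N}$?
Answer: $- \frac{120971}{62272980} \approx -0.0019426$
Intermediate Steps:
$V{\left(N \right)} = - \frac{3 \left(53 + N\right)}{2 N}$ ($V{\left(N \right)} = - 3 \frac{N + 53}{N + N} = - 3 \frac{53 + N}{2 N} = - \frac{3 \left(53 + N\right)}{2 N}$)
$P{\left(Y,s \right)} = - \frac{1}{84 s}$ ($P{\left(Y,s \right)} = \frac{1}{3 \left(- 14 s 2\right)} = \frac{1}{3 \left(- 14 \cdot 2 s\right)} = \frac{1}{3 \left(- 28 s\right)} = \frac{\left(- \frac{1}{28}\right) \frac{1}{s}}{3} = - \frac{1}{84 s}$)
$\frac{P{\left(-38,z{\left(3,1 \right)} + 13 \right)} + V{\left(T \right)}}{20 + 4473} = \frac{- \frac{1}{84 \left(2 + 13\right)} + \frac{3 \left(-53 - 11\right)}{2 \cdot 11}}{20 + 4473} = \frac{- \frac{1}{84 \cdot 15} + \frac{3}{2} \cdot \frac{1}{11} \left(-53 - 11\right)}{4493} = \left(\left(- \frac{1}{84}\right) \frac{1}{15} + \frac{3}{2} \cdot \frac{1}{11} \left(-64\right)\right) \frac{1}{4493} = \left(- \frac{1}{1260} - \frac{96}{11}\right) \frac{1}{4493} = \left(- \frac{120971}{13860}\right) \frac{1}{4493} = - \frac{120971}{62272980}$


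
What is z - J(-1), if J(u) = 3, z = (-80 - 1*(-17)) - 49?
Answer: -115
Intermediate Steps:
z = -112 (z = (-80 + 17) - 49 = -63 - 49 = -112)
z - J(-1) = -112 - 1*3 = -112 - 3 = -115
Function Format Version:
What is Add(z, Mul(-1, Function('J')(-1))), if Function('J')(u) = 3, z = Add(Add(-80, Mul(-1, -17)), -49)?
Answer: -115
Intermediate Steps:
z = -112 (z = Add(Add(-80, 17), -49) = Add(-63, -49) = -112)
Add(z, Mul(-1, Function('J')(-1))) = Add(-112, Mul(-1, 3)) = Add(-112, -3) = -115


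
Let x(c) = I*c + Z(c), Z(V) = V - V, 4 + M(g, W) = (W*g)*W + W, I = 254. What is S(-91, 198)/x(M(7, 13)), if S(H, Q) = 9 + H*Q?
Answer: -18009/302768 ≈ -0.059481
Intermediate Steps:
M(g, W) = -4 + W + g*W**2 (M(g, W) = -4 + ((W*g)*W + W) = -4 + (g*W**2 + W) = -4 + (W + g*W**2) = -4 + W + g*W**2)
Z(V) = 0
x(c) = 254*c (x(c) = 254*c + 0 = 254*c)
S(-91, 198)/x(M(7, 13)) = (9 - 91*198)/((254*(-4 + 13 + 7*13**2))) = (9 - 18018)/((254*(-4 + 13 + 7*169))) = -18009*1/(254*(-4 + 13 + 1183)) = -18009/(254*1192) = -18009/302768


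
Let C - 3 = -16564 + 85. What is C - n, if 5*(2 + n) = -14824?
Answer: -67546/5 ≈ -13509.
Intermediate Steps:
C = -16476 (C = 3 + (-16564 + 85) = 3 - 16479 = -16476)
n = -14834/5 (n = -2 + (⅕)*(-14824) = -2 - 14824/5 = -14834/5 ≈ -2966.8)
C - n = -16476 - 1*(-14834/5) = -16476 + 14834/5 = -67546/5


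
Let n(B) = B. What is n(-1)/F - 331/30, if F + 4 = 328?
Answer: -17879/1620 ≈ -11.036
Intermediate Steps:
F = 324 (F = -4 + 328 = 324)
n(-1)/F - 331/30 = -1/324 - 331/30 = -17879/1620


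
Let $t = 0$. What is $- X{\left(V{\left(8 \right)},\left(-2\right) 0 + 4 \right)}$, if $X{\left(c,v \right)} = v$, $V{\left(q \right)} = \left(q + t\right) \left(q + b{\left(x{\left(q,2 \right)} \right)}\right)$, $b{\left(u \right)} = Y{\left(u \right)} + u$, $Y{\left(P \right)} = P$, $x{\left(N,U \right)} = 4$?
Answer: $-4$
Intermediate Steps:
$b{\left(u \right)} = 2 u$ ($b{\left(u \right)} = u + u = 2 u$)
$V{\left(q \right)} = q \left(8 + q\right)$ ($V{\left(q \right)} = \left(q + 0\right) \left(q + 2 \cdot 4\right) = q \left(q + 8\right) = q \left(8 + q\right)$)
$- X{\left(V{\left(8 \right)},\left(-2\right) 0 + 4 \right)} = - (\left(-2\right) 0 + 4) = - (0 + 4) = \left(-1\right) 4 = -4$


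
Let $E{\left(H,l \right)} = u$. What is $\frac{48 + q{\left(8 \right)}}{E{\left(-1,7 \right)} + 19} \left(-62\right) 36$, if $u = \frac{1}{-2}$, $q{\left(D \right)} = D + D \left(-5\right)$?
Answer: $- \frac{71424}{37} \approx -1930.4$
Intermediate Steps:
$q{\left(D \right)} = - 4 D$ ($q{\left(D \right)} = D - 5 D = - 4 D$)
$u = - \frac{1}{2} \approx -0.5$
$E{\left(H,l \right)} = - \frac{1}{2}$
$\frac{48 + q{\left(8 \right)}}{E{\left(-1,7 \right)} + 19} \left(-62\right) 36 = \frac{48 - 32}{- \frac{1}{2} + 19} \left(-62\right) 36 = \frac{48 - 32}{\frac{37}{2}} \left(-62\right) 36 = 16 \cdot \frac{2}{37} \left(-62\right) 36 = \frac{32}{37} \left(-62\right) 36 = \left(- \frac{1984}{37}\right) 36 = - \frac{71424}{37}$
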